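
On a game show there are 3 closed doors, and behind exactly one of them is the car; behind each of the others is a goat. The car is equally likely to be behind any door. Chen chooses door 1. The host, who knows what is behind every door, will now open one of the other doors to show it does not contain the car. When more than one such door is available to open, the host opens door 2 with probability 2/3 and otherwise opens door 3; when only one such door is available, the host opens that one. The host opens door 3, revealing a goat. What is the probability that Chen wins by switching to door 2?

3/4

Consider each possible location of the car in turn.
If it is behind door 1 (prior 1/3): door 2 is available but not opened, probability 1/3; weight (1/3)·(1/3) = 1/9.
If it is behind door 2 (prior 1/3): only door 3 is available, probability 1; weight (1/3)·1 = 1/3.
If it is behind door 3 (prior 1/3): the host opened door 3, so this case is ruled out; weight (1/3)·0 = 0.
The weights sum to 4/9.
So P(the car behind door 2 | the host opened door 3) = (1/3) / (4/9) = 3/4.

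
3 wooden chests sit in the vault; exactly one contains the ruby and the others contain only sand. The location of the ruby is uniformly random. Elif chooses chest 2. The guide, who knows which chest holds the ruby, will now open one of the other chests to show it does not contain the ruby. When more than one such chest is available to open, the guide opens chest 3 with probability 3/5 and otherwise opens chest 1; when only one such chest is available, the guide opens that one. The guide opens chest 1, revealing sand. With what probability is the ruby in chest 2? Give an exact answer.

2/7

Apply Bayes' rule, conditioning on where the ruby actually is.
If it is in chest 1 (prior 1/3): the guide opened chest 1, so this case is ruled out; weight (1/3)·0 = 0.
If it is in chest 2 (prior 1/3): chest 3 is available but not opened, probability 2/5; weight (1/3)·(2/5) = 2/15.
If it is in chest 3 (prior 1/3): only chest 1 is available, probability 1; weight (1/3)·1 = 1/3.
The weights sum to 7/15.
So P(the ruby in chest 2 | the guide opened chest 1) = (2/15) / (7/15) = 2/7.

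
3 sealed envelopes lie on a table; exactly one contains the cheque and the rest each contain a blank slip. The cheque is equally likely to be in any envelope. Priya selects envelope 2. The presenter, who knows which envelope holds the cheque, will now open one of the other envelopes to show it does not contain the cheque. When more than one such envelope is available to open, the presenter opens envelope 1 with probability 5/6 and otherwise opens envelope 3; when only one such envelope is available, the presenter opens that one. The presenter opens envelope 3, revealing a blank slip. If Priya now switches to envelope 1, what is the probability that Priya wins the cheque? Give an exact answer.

Consider each possible location of the cheque in turn.
If it is in envelope 1 (prior 1/3): only envelope 3 is available, probability 1; weight (1/3)·1 = 1/3.
If it is in envelope 2 (prior 1/3): envelope 1 is available but not opened, probability 1/6; weight (1/3)·(1/6) = 1/18.
If it is in envelope 3 (prior 1/3): the presenter opened envelope 3, so this case is ruled out; weight (1/3)·0 = 0.
The weights sum to 7/18.
So P(the cheque in envelope 1 | the presenter opened envelope 3) = (1/3) / (7/18) = 6/7.

6/7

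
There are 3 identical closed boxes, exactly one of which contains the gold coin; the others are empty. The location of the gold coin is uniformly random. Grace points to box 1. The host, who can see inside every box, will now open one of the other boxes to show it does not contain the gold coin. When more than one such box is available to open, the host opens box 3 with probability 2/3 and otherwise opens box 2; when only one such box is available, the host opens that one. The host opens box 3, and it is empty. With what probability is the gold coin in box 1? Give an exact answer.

2/5

Consider each possible location of the gold coin in turn.
If it is in box 1 (prior 1/3): box 3 is available, opened with probability 2/3; weight (1/3)·(2/3) = 2/9.
If it is in box 2 (prior 1/3): only box 3 is available, probability 1; weight (1/3)·1 = 1/3.
If it is in box 3 (prior 1/3): the host opened box 3, so this case is ruled out; weight (1/3)·0 = 0.
The weights sum to 5/9.
So P(the gold coin in box 1 | the host opened box 3) = (2/9) / (5/9) = 2/5.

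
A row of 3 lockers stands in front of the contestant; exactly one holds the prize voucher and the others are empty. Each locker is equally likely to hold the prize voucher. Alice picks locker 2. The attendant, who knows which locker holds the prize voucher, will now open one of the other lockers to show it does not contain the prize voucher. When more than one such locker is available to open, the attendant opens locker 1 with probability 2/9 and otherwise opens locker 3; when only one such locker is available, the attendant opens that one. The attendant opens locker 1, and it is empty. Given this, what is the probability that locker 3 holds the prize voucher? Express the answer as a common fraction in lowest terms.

9/11

Apply Bayes' rule, conditioning on where the prize voucher actually is.
If it is in locker 1 (prior 1/3): the attendant opened locker 1, so this case is ruled out; weight (1/3)·0 = 0.
If it is in locker 2 (prior 1/3): locker 1 is available, opened with probability 2/9; weight (1/3)·(2/9) = 2/27.
If it is in locker 3 (prior 1/3): only locker 1 is available, probability 1; weight (1/3)·1 = 1/3.
The weights sum to 11/27.
So P(the prize voucher in locker 3 | the attendant opened locker 1) = (1/3) / (11/27) = 9/11.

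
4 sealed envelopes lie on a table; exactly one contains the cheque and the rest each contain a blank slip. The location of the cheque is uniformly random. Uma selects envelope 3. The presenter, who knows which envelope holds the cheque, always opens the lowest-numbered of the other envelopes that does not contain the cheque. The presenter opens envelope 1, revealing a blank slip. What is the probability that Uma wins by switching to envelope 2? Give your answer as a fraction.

Apply Bayes' rule, conditioning on where the cheque actually is.
If it is in envelope 1 (prior 1/4): the presenter opened envelope 1, so this case is ruled out; weight (1/4)·0 = 0.
If it is in any of envelopes 2, 3, and 4 (prior 1/4 each): envelope 1 is the lowest-numbered option available, probability 1; weight (1/4)·1 = 1/4 each.
The weights sum to 3/4.
So P(the cheque in envelope 2 | the presenter opened envelope 1) = (1/4) / (3/4) = 1/3.

1/3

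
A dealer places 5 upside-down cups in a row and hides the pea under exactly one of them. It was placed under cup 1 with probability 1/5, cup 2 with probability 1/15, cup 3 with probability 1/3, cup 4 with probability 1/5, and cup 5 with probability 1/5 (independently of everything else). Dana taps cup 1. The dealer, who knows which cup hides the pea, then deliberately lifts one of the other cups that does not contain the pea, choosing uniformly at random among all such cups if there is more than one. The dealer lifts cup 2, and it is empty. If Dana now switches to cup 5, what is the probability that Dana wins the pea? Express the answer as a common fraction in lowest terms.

Consider each possible location of the pea in turn.
If it is under cup 1 (prior 1/5): the dealer has 4 equally likely choices, so probability 1/4; weight (1/5)·(1/4) = 1/20.
If it is under cup 2 (prior 1/15): the dealer opened cup 2, so this case is ruled out; weight (1/15)·0 = 0.
If it is under cup 3 (prior 1/3): the dealer has 3 equally likely choices, so probability 1/3; weight (1/3)·(1/3) = 1/9.
If it is under either of cups 4 and 5 (prior 1/5 each): the dealer has 3 equally likely choices, so probability 1/3; weight (1/5)·(1/3) = 1/15 each.
The weights sum to 53/180.
So P(the pea under cup 5 | the dealer opened cup 2) = (1/15) / (53/180) = 12/53.

12/53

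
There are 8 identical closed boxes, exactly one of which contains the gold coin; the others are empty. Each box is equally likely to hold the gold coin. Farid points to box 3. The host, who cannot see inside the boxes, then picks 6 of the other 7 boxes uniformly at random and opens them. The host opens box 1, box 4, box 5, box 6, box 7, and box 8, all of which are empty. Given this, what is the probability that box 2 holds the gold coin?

Because the host chose which boxes to open without knowing where the gold coin is, the choice is independent of the prize location. Learning that none of the 6 opened boxes holds the gold coin simply rules out those 6 locations and leaves the remaining 2 boxes still equally likely by symmetry.
So P(the gold coin in box 2) = 1/2.

1/2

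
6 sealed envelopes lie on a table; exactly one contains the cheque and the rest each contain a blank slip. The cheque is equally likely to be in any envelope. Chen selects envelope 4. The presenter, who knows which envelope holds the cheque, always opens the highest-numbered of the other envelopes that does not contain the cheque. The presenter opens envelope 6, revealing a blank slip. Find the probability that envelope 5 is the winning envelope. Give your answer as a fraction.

1/5

Consider each possible location of the cheque in turn.
If it is in any of envelopes 1, 2, 3, 4, and 5 (prior 1/6 each): envelope 6 is the highest-numbered option available, probability 1; weight (1/6)·1 = 1/6 each.
If it is in envelope 6 (prior 1/6): the presenter opened envelope 6, so this case is ruled out; weight (1/6)·0 = 0.
The weights sum to 5/6.
So P(the cheque in envelope 5 | the presenter opened envelope 6) = (1/6) / (5/6) = 1/5.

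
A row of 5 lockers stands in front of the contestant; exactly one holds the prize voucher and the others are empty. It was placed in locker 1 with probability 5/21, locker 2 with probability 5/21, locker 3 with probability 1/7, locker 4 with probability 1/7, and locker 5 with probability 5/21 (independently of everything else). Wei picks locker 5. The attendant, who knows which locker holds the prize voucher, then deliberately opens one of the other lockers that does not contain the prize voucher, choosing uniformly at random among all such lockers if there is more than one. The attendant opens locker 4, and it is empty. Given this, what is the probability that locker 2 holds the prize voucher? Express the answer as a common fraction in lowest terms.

Consider each possible location of the prize voucher in turn.
If it is in either of lockers 1 and 2 (prior 5/21 each): the attendant has 3 equally likely choices, so probability 1/3; weight (5/21)·(1/3) = 5/63 each.
If it is in locker 3 (prior 1/7): the attendant has 3 equally likely choices, so probability 1/3; weight (1/7)·(1/3) = 1/21.
If it is in locker 4 (prior 1/7): the attendant opened locker 4, so this case is ruled out; weight (1/7)·0 = 0.
If it is in locker 5 (prior 5/21): the attendant has 4 equally likely choices, so probability 1/4; weight (5/21)·(1/4) = 5/84.
The weights sum to 67/252.
So P(the prize voucher in locker 2 | the attendant opened locker 4) = (5/63) / (67/252) = 20/67.

20/67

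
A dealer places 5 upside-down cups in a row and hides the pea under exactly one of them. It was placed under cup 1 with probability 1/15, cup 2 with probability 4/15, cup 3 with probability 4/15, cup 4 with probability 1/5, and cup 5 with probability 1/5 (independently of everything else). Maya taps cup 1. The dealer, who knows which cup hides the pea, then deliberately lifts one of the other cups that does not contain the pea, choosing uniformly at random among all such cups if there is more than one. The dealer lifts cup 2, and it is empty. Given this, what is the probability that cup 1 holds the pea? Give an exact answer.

3/43

Apply Bayes' rule, conditioning on where the pea actually is.
If it is under cup 1 (prior 1/15): the dealer has 4 equally likely choices, so probability 1/4; weight (1/15)·(1/4) = 1/60.
If it is under cup 2 (prior 4/15): the dealer opened cup 2, so this case is ruled out; weight (4/15)·0 = 0.
If it is under cup 3 (prior 4/15): the dealer has 3 equally likely choices, so probability 1/3; weight (4/15)·(1/3) = 4/45.
If it is under either of cups 4 and 5 (prior 1/5 each): the dealer has 3 equally likely choices, so probability 1/3; weight (1/5)·(1/3) = 1/15 each.
The weights sum to 43/180.
So P(the pea under cup 1 | the dealer opened cup 2) = (1/60) / (43/180) = 3/43.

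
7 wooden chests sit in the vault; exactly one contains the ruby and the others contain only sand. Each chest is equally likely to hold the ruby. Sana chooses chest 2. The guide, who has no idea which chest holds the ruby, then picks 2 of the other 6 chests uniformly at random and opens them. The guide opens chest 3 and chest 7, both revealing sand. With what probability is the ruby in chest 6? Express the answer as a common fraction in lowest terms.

Condition on the true location of the ruby.
If it is in any of chests 1, 2, 4, 5, and 6 (prior 1/7 each): the guide picks exactly this set with probability 1/15 regardless, and none is the prize; weight (1/7)·(1/15) = 1/105 each.
If it is in either of chests 3 and 7 (prior 1/7 each): that chest was opened and seen not to hold the prize — ruled out; weight (1/7)·0 = 0 each.
The weights sum to 1/21.
So P(the ruby in chest 6 | the guide opened chest 3 and chest 7) = (1/105) / (1/21) = 1/5.

1/5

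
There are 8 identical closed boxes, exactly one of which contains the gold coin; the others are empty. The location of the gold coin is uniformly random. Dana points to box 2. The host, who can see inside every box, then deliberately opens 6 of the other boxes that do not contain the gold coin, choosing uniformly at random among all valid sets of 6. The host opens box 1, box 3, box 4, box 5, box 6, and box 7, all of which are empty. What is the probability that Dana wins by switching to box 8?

7/8

Apply Bayes' rule, conditioning on where the gold coin actually is.
If it is in any of boxes 1, 3, 4, 5, 6, and 7 (prior 1/8 each): that box was opened and seen not to hold the prize — ruled out; weight (1/8)·0 = 0 each.
If it is in box 2 (prior 1/8): the host has 7 equally likely choices, so probability 1/7; weight (1/8)·(1/7) = 1/56.
If it is in box 8 (prior 1/8): the host has no choice, probability 1; weight (1/8)·1 = 1/8.
The weights sum to 1/7.
So P(the gold coin in box 8 | the host opened box 1, box 3, box 4, box 5, box 6, and box 7) = (1/8) / (1/7) = 7/8.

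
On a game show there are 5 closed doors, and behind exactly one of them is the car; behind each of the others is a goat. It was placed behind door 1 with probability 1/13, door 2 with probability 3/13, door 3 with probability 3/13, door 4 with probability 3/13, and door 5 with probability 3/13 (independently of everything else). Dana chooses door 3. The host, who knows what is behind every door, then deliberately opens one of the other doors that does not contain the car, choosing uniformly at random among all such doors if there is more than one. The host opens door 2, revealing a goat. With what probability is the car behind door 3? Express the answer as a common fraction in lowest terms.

9/37

Apply Bayes' rule, conditioning on where the car actually is.
If it is behind door 1 (prior 1/13): the host has 3 equally likely choices, so probability 1/3; weight (1/13)·(1/3) = 1/39.
If it is behind door 2 (prior 3/13): the host opened door 2, so this case is ruled out; weight (3/13)·0 = 0.
If it is behind door 3 (prior 3/13): the host has 4 equally likely choices, so probability 1/4; weight (3/13)·(1/4) = 3/52.
If it is behind either of doors 4 and 5 (prior 3/13 each): the host has 3 equally likely choices, so probability 1/3; weight (3/13)·(1/3) = 1/13 each.
The weights sum to 37/156.
So P(the car behind door 3 | the host opened door 2) = (3/52) / (37/156) = 9/37.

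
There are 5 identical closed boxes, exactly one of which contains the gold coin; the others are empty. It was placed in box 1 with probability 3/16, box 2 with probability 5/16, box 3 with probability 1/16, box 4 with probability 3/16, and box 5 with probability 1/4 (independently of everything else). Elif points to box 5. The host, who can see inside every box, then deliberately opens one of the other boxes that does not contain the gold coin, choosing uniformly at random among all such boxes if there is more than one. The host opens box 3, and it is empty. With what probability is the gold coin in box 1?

Condition on the true location of the gold coin.
If it is in either of boxes 1 and 4 (prior 3/16 each): the host has 3 equally likely choices, so probability 1/3; weight (3/16)·(1/3) = 1/16 each.
If it is in box 2 (prior 5/16): the host has 3 equally likely choices, so probability 1/3; weight (5/16)·(1/3) = 5/48.
If it is in box 3 (prior 1/16): the host opened box 3, so this case is ruled out; weight (1/16)·0 = 0.
If it is in box 5 (prior 1/4): the host has 4 equally likely choices, so probability 1/4; weight (1/4)·(1/4) = 1/16.
The weights sum to 7/24.
So P(the gold coin in box 1 | the host opened box 3) = (1/16) / (7/24) = 3/14.

3/14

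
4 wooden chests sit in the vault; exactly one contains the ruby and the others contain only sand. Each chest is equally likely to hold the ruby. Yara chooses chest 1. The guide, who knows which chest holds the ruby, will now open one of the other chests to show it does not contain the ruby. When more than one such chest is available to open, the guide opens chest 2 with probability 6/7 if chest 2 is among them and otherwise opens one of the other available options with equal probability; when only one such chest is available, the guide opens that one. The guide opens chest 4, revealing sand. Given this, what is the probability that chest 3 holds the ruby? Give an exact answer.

1/5

Condition on the true location of the ruby.
If it is in chest 1 (prior 1/4): chest 2 is available but not opened; chest 4 gets probability (1 − 6/7)/2 = 1/14; weight (1/4)·(1/14) = 1/56.
If it is in chest 2 (prior 1/4): chest 2 holds the prize so is unavailable; the guide chooses uniformly among the 2 others, probability 1/2; weight (1/4)·(1/2) = 1/8.
If it is in chest 3 (prior 1/4): chest 2 is available but not opened, probability 1/7; weight (1/4)·(1/7) = 1/28.
If it is in chest 4 (prior 1/4): the guide opened chest 4, so this case is ruled out; weight (1/4)·0 = 0.
The weights sum to 5/28.
So P(the ruby in chest 3 | the guide opened chest 4) = (1/28) / (5/28) = 1/5.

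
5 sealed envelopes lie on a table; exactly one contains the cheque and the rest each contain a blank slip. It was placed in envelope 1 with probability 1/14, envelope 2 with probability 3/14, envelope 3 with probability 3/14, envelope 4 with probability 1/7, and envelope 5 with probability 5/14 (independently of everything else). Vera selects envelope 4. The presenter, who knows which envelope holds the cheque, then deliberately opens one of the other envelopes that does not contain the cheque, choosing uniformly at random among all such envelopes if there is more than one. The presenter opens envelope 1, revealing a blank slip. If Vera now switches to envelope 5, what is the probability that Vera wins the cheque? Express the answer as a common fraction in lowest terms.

Apply Bayes' rule, conditioning on where the cheque actually is.
If it is in envelope 1 (prior 1/14): the presenter opened envelope 1, so this case is ruled out; weight (1/14)·0 = 0.
If it is in either of envelopes 2 and 3 (prior 3/14 each): the presenter has 3 equally likely choices, so probability 1/3; weight (3/14)·(1/3) = 1/14 each.
If it is in envelope 4 (prior 1/7): the presenter has 4 equally likely choices, so probability 1/4; weight (1/7)·(1/4) = 1/28.
If it is in envelope 5 (prior 5/14): the presenter has 3 equally likely choices, so probability 1/3; weight (5/14)·(1/3) = 5/42.
The weights sum to 25/84.
So P(the cheque in envelope 5 | the presenter opened envelope 1) = (5/42) / (25/84) = 2/5.

2/5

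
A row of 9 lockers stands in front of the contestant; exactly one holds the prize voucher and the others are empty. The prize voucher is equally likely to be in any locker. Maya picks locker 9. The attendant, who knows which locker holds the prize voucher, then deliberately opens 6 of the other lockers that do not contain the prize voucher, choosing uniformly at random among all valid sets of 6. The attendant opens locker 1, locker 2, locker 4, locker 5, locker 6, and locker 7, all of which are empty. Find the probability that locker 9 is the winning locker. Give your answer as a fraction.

1/9

Condition on the true location of the prize voucher.
If it is in any of lockers 1, 2, 4, 5, 6, and 7 (prior 1/9 each): that locker was opened and seen not to hold the prize — ruled out; weight (1/9)·0 = 0 each.
If it is in either of lockers 3 and 8 (prior 1/9 each): the attendant has 7 equally likely choices, so probability 1/7; weight (1/9)·(1/7) = 1/63 each.
If it is in locker 9 (prior 1/9): the attendant has 28 equally likely choices, so probability 1/28; weight (1/9)·(1/28) = 1/252.
The weights sum to 1/28.
So P(the prize voucher in locker 9 | the attendant opened locker 1, locker 2, locker 4, locker 5, locker 6, and locker 7) = (1/252) / (1/28) = 1/9.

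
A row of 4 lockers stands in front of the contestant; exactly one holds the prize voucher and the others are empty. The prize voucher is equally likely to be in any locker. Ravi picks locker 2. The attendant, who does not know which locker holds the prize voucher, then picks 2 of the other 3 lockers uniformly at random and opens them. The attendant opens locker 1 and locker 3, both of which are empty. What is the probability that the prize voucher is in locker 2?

1/2

Apply Bayes' rule, conditioning on where the prize voucher actually is.
If it is in either of lockers 1 and 3 (prior 1/4 each): that locker was opened and seen not to hold the prize — ruled out; weight (1/4)·0 = 0 each.
If it is in either of lockers 2 and 4 (prior 1/4 each): the attendant picks exactly this set with probability 1/3 regardless, and none is the prize; weight (1/4)·(1/3) = 1/12 each.
The weights sum to 1/6.
So P(the prize voucher in locker 2 | the attendant opened locker 1 and locker 3) = (1/12) / (1/6) = 1/2.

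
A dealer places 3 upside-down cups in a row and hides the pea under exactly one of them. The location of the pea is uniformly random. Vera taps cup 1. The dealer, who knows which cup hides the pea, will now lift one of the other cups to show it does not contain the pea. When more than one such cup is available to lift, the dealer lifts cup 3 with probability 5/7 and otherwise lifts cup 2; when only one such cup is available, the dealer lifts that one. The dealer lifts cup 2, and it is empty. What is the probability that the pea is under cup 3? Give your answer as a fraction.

7/9

Consider each possible location of the pea in turn.
If it is under cup 1 (prior 1/3): cup 3 is available but not opened, probability 2/7; weight (1/3)·(2/7) = 2/21.
If it is under cup 2 (prior 1/3): the dealer opened cup 2, so this case is ruled out; weight (1/3)·0 = 0.
If it is under cup 3 (prior 1/3): only cup 2 is available, probability 1; weight (1/3)·1 = 1/3.
The weights sum to 3/7.
So P(the pea under cup 3 | the dealer opened cup 2) = (1/3) / (3/7) = 7/9.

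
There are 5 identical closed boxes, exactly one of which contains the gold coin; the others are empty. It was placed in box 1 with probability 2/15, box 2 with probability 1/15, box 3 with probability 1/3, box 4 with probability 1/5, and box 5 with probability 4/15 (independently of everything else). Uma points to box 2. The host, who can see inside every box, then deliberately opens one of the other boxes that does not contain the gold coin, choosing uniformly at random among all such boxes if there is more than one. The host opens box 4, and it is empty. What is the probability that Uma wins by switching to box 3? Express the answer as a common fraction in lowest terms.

20/47

Consider each possible location of the gold coin in turn.
If it is in box 1 (prior 2/15): the host has 3 equally likely choices, so probability 1/3; weight (2/15)·(1/3) = 2/45.
If it is in box 2 (prior 1/15): the host has 4 equally likely choices, so probability 1/4; weight (1/15)·(1/4) = 1/60.
If it is in box 3 (prior 1/3): the host has 3 equally likely choices, so probability 1/3; weight (1/3)·(1/3) = 1/9.
If it is in box 4 (prior 1/5): the host opened box 4, so this case is ruled out; weight (1/5)·0 = 0.
If it is in box 5 (prior 4/15): the host has 3 equally likely choices, so probability 1/3; weight (4/15)·(1/3) = 4/45.
The weights sum to 47/180.
So P(the gold coin in box 3 | the host opened box 4) = (1/9) / (47/180) = 20/47.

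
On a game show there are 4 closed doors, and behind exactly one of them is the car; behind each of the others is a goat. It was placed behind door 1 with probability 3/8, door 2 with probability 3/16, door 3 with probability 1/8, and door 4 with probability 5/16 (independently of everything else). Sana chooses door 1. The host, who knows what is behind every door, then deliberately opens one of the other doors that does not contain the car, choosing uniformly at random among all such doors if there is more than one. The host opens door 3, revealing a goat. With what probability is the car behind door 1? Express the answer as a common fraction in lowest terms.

Apply Bayes' rule, conditioning on where the car actually is.
If it is behind door 1 (prior 3/8): the host has 3 equally likely choices, so probability 1/3; weight (3/8)·(1/3) = 1/8.
If it is behind door 2 (prior 3/16): the host has 2 equally likely choices, so probability 1/2; weight (3/16)·(1/2) = 3/32.
If it is behind door 3 (prior 1/8): the host opened door 3, so this case is ruled out; weight (1/8)·0 = 0.
If it is behind door 4 (prior 5/16): the host has 2 equally likely choices, so probability 1/2; weight (5/16)·(1/2) = 5/32.
The weights sum to 3/8.
So P(the car behind door 1 | the host opened door 3) = (1/8) / (3/8) = 1/3.

1/3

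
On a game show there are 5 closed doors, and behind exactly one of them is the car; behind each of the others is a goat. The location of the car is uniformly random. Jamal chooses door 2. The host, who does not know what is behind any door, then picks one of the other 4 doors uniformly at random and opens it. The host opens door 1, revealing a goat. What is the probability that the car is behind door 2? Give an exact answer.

1/4

Condition on the true location of the car.
If it is behind door 1 (prior 1/5): the host opened door 1, so this case is ruled out; weight (1/5)·0 = 0.
If it is behind any of doors 2, 3, 4, and 5 (prior 1/5 each): the host picks door 1 with probability 1/4 regardless, and it is not the prize; weight (1/5)·(1/4) = 1/20 each.
The weights sum to 1/5.
So P(the car behind door 2 | the host opened door 1) = (1/20) / (1/5) = 1/4.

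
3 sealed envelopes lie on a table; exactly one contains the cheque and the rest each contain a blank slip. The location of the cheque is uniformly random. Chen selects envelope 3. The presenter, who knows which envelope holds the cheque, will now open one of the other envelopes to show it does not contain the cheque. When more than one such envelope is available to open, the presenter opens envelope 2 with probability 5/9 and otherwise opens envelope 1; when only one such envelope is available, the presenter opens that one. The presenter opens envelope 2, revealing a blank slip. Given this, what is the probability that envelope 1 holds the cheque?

Apply Bayes' rule, conditioning on where the cheque actually is.
If it is in envelope 1 (prior 1/3): only envelope 2 is available, probability 1; weight (1/3)·1 = 1/3.
If it is in envelope 2 (prior 1/3): the presenter opened envelope 2, so this case is ruled out; weight (1/3)·0 = 0.
If it is in envelope 3 (prior 1/3): envelope 2 is available, opened with probability 5/9; weight (1/3)·(5/9) = 5/27.
The weights sum to 14/27.
So P(the cheque in envelope 1 | the presenter opened envelope 2) = (1/3) / (14/27) = 9/14.

9/14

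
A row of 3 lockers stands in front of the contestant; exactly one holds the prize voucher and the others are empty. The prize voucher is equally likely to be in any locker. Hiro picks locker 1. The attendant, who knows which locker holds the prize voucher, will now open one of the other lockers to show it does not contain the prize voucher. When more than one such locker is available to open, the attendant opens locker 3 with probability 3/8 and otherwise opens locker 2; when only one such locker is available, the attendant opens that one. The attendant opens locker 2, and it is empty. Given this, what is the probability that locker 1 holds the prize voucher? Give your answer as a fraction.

Apply Bayes' rule, conditioning on where the prize voucher actually is.
If it is in locker 1 (prior 1/3): locker 3 is available but not opened, probability 5/8; weight (1/3)·(5/8) = 5/24.
If it is in locker 2 (prior 1/3): the attendant opened locker 2, so this case is ruled out; weight (1/3)·0 = 0.
If it is in locker 3 (prior 1/3): only locker 2 is available, probability 1; weight (1/3)·1 = 1/3.
The weights sum to 13/24.
So P(the prize voucher in locker 1 | the attendant opened locker 2) = (5/24) / (13/24) = 5/13.

5/13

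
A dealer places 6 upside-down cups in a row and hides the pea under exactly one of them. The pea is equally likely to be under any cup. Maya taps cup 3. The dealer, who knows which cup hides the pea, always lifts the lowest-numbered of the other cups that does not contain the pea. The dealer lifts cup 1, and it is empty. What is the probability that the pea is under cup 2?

Apply Bayes' rule, conditioning on where the pea actually is.
If it is under cup 1 (prior 1/6): the dealer opened cup 1, so this case is ruled out; weight (1/6)·0 = 0.
If it is under any of cups 2, 3, 4, 5, and 6 (prior 1/6 each): cup 1 is the lowest-numbered option available, probability 1; weight (1/6)·1 = 1/6 each.
The weights sum to 5/6.
So P(the pea under cup 2 | the dealer opened cup 1) = (1/6) / (5/6) = 1/5.

1/5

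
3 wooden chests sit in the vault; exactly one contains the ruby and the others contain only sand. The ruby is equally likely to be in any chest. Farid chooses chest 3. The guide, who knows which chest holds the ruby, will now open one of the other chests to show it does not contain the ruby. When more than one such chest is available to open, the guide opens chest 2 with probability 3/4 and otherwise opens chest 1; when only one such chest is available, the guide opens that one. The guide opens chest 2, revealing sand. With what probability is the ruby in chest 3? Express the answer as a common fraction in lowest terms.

Apply Bayes' rule, conditioning on where the ruby actually is.
If it is in chest 1 (prior 1/3): only chest 2 is available, probability 1; weight (1/3)·1 = 1/3.
If it is in chest 2 (prior 1/3): the guide opened chest 2, so this case is ruled out; weight (1/3)·0 = 0.
If it is in chest 3 (prior 1/3): chest 2 is available, opened with probability 3/4; weight (1/3)·(3/4) = 1/4.
The weights sum to 7/12.
So P(the ruby in chest 3 | the guide opened chest 2) = (1/4) / (7/12) = 3/7.

3/7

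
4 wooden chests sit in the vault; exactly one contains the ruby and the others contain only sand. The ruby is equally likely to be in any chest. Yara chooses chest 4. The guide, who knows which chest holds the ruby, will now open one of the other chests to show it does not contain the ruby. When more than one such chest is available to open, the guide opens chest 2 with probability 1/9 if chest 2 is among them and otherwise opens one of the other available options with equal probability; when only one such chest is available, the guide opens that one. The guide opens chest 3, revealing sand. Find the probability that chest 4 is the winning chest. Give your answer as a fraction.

Consider each possible location of the ruby in turn.
If it is in chest 1 (prior 1/4): chest 2 is available but not opened, probability 8/9; weight (1/4)·(8/9) = 2/9.
If it is in chest 2 (prior 1/4): chest 2 holds the prize so is unavailable; the guide chooses uniformly among the 2 others, probability 1/2; weight (1/4)·(1/2) = 1/8.
If it is in chest 3 (prior 1/4): the guide opened chest 3, so this case is ruled out; weight (1/4)·0 = 0.
If it is in chest 4 (prior 1/4): chest 2 is available but not opened; chest 3 gets probability (1 − 1/9)/2 = 4/9; weight (1/4)·(4/9) = 1/9.
The weights sum to 11/24.
So P(the ruby in chest 4 | the guide opened chest 3) = (1/9) / (11/24) = 8/33.

8/33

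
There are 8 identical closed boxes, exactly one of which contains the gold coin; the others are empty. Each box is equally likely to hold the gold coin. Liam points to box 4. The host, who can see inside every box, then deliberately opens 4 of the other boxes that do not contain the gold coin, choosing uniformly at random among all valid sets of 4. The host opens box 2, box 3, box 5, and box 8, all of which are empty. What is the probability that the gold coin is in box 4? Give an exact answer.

1/8

Consider each possible location of the gold coin in turn.
If it is in any of boxes 1, 6, and 7 (prior 1/8 each): the host has 15 equally likely choices, so probability 1/15; weight (1/8)·(1/15) = 1/120 each.
If it is in any of boxes 2, 3, 5, and 8 (prior 1/8 each): that box was opened and seen not to hold the prize — ruled out; weight (1/8)·0 = 0 each.
If it is in box 4 (prior 1/8): the host has 35 equally likely choices, so probability 1/35; weight (1/8)·(1/35) = 1/280.
The weights sum to 1/35.
So P(the gold coin in box 4 | the host opened box 2, box 3, box 5, and box 8) = (1/280) / (1/35) = 1/8.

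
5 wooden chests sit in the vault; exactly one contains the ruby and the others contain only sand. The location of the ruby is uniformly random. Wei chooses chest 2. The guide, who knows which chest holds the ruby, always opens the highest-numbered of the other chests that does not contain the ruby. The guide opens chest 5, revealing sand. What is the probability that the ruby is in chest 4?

Condition on the true location of the ruby.
If it is in any of chests 1, 2, 3, and 4 (prior 1/5 each): chest 5 is the highest-numbered option available, probability 1; weight (1/5)·1 = 1/5 each.
If it is in chest 5 (prior 1/5): the guide opened chest 5, so this case is ruled out; weight (1/5)·0 = 0.
The weights sum to 4/5.
So P(the ruby in chest 4 | the guide opened chest 5) = (1/5) / (4/5) = 1/4.

1/4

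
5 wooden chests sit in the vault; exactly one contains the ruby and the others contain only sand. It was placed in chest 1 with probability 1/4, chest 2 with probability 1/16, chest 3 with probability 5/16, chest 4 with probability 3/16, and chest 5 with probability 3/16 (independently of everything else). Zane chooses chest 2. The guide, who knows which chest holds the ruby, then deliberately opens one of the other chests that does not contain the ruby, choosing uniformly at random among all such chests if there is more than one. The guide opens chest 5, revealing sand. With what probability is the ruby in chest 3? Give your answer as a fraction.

Consider each possible location of the ruby in turn.
If it is in chest 1 (prior 1/4): the guide has 3 equally likely choices, so probability 1/3; weight (1/4)·(1/3) = 1/12.
If it is in chest 2 (prior 1/16): the guide has 4 equally likely choices, so probability 1/4; weight (1/16)·(1/4) = 1/64.
If it is in chest 3 (prior 5/16): the guide has 3 equally likely choices, so probability 1/3; weight (5/16)·(1/3) = 5/48.
If it is in chest 4 (prior 3/16): the guide has 3 equally likely choices, so probability 1/3; weight (3/16)·(1/3) = 1/16.
If it is in chest 5 (prior 3/16): the guide opened chest 5, so this case is ruled out; weight (3/16)·0 = 0.
The weights sum to 17/64.
So P(the ruby in chest 3 | the guide opened chest 5) = (5/48) / (17/64) = 20/51.

20/51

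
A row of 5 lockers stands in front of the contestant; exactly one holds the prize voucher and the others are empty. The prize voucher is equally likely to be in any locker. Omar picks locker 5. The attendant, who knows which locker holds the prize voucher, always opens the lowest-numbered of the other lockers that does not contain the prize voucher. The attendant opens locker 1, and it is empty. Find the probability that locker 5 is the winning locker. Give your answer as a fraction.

Apply Bayes' rule, conditioning on where the prize voucher actually is.
If it is in locker 1 (prior 1/5): the attendant opened locker 1, so this case is ruled out; weight (1/5)·0 = 0.
If it is in any of lockers 2, 3, 4, and 5 (prior 1/5 each): locker 1 is the lowest-numbered option available, probability 1; weight (1/5)·1 = 1/5 each.
The weights sum to 4/5.
So P(the prize voucher in locker 5 | the attendant opened locker 1) = (1/5) / (4/5) = 1/4.

1/4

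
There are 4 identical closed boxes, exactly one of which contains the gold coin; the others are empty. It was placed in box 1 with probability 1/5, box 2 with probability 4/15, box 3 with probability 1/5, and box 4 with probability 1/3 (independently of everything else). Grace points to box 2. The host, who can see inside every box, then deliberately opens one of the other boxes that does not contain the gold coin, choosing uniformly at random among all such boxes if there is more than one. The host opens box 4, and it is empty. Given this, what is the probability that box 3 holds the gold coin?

Consider each possible location of the gold coin in turn.
If it is in either of boxes 1 and 3 (prior 1/5 each): the host has 2 equally likely choices, so probability 1/2; weight (1/5)·(1/2) = 1/10 each.
If it is in box 2 (prior 4/15): the host has 3 equally likely choices, so probability 1/3; weight (4/15)·(1/3) = 4/45.
If it is in box 4 (prior 1/3): the host opened box 4, so this case is ruled out; weight (1/3)·0 = 0.
The weights sum to 13/45.
So P(the gold coin in box 3 | the host opened box 4) = (1/10) / (13/45) = 9/26.

9/26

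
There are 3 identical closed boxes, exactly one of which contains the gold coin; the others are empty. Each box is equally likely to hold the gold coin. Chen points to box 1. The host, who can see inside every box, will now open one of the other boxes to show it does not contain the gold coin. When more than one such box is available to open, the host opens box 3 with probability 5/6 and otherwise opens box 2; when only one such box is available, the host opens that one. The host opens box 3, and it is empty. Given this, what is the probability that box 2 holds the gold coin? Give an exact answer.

6/11

Apply Bayes' rule, conditioning on where the gold coin actually is.
If it is in box 1 (prior 1/3): box 3 is available, opened with probability 5/6; weight (1/3)·(5/6) = 5/18.
If it is in box 2 (prior 1/3): only box 3 is available, probability 1; weight (1/3)·1 = 1/3.
If it is in box 3 (prior 1/3): the host opened box 3, so this case is ruled out; weight (1/3)·0 = 0.
The weights sum to 11/18.
So P(the gold coin in box 2 | the host opened box 3) = (1/3) / (11/18) = 6/11.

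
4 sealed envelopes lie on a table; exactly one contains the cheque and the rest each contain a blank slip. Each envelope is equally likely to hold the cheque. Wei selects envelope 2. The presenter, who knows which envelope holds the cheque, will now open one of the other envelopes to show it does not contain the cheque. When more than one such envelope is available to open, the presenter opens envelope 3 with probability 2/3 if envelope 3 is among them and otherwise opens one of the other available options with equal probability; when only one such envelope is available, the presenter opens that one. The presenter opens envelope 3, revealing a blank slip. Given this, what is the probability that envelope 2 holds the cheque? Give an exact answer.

Apply Bayes' rule, conditioning on where the cheque actually is.
If it is in any of envelopes 1, 2, and 4 (prior 1/4 each): envelope 3 is available, opened with probability 2/3; weight (1/4)·(2/3) = 1/6 each.
If it is in envelope 3 (prior 1/4): the presenter opened envelope 3, so this case is ruled out; weight (1/4)·0 = 0.
The weights sum to 1/2.
So P(the cheque in envelope 2 | the presenter opened envelope 3) = (1/6) / (1/2) = 1/3.

1/3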